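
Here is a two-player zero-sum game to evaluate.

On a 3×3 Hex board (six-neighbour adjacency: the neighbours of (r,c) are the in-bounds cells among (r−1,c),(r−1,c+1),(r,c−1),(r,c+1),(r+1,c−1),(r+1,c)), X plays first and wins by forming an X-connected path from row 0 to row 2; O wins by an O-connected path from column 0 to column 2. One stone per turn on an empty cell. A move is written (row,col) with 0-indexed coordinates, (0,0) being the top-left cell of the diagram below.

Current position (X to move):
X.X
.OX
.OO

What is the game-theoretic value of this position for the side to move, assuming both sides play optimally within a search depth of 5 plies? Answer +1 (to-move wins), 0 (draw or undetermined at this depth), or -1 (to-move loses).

value(X.X/.OX/.OO, X) = -1

ply 1, X at X.X/.OX/.OO | (0,1)=-1→XXX/.OX/.OO*; (1,0)=-1→X.X/XOX/.OO; (2,0)=-1→X.X/.OX/XOO
ply 2, O at XXX/.OX/.OO | (1,0)=+1→XXX/OOX/.OO*; (2,0)=+1→XXX/.OX/OOO
ply 3: XXX/OOX/.OO is terminal -1 (X); from X.X/.OX/.OO depth 5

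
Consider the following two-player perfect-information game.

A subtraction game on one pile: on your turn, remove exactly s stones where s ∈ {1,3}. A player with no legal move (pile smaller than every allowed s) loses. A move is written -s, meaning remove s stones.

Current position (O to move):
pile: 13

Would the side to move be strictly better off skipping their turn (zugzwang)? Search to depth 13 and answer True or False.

zugzwang(13, O) = False

p1 O@[13]: -1[12]+1* -3[10]+1
p2 X@[12]: -1[11]-1* -3[9]-1
p3 O@[11]: -1[10]+1* -3[8]+1
p4 X@[10]: -1[9]-1* -3[7]-1
p5 O@[9]: -1[8]+1* -3[6]+1
p6 X@[8]: -1[7]-1* -3[5]-1
p7 O@[7]: -1[6]+1* -3[4]+1
p8 X@[6]: -1[5]-1* -3[3]-1
p9 O@[5]: -1[4]+1* -3[2]+1
p10 X@[4]: -1[3]-1* -3[1]-1
p11 O@[3]: -1[2]+1* -3[0]+1
p12 X@[2]: -1[1]-1*
p13 O@[1]: -1[0]+1*
p14 X@[0] terminal -1; root [13] d13
suppose O passes — search the same position with X to move:
pass> p1 X@[13]: -1[12]+1* -3[10]+1
pass> p2 O@[12]: -1[11]-1* -3[9]-1
pass> p3 X@[11]: -1[10]+1* -3[8]+1
pass> p4 O@[10]: -1[9]-1* -3[7]-1
pass> p5 X@[9]: -1[8]+1* -3[6]+1
pass> p6 O@[8]: -1[7]-1* -3[5]-1
pass> p7 X@[7]: -1[6]+1* -3[4]+1
pass> p8 O@[6]: -1[5]-1* -3[3]-1
pass> p9 X@[5]: -1[4]+1* -3[2]+1
pass> p10 O@[4]: -1[3]-1* -3[1]-1
pass> p11 X@[3]: -1[2]+1* -3[0]+1
pass> p12 O@[2]: -1[1]-1*
pass> p13 X@[1]: -1[0]+1*
pass> p14 O@[0] terminal -1; root [13] d13
for O: play +1, pass -1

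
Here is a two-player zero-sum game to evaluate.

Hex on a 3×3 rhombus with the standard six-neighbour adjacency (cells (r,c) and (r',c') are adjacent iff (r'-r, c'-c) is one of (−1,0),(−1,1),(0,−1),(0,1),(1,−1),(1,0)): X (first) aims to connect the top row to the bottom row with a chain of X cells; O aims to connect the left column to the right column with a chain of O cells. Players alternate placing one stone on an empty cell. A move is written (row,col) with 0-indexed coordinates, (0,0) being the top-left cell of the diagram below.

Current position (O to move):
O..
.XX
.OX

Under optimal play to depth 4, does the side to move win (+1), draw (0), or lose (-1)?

value(O../.XX/.OX, O) = -1

[O../.XX/.OX] O move#1: (0,1):-1/OO./.XX/.OX*, (0,2):-1/O.O/.XX/.OX, (1,0):-1/O../OXX/.OX, (2,0):-1/O../.XX/OOX
[OO./.XX/.OX] X move#2: (0,2):+1/OOX/.XX/.OX*, (1,0):-1/OO./XXX/.OX, (2,0):-1/OO./.XX/XOX
[OOX/.XX/.OX] end (terminal -1, O#3); searched O../.XX/.OX to 4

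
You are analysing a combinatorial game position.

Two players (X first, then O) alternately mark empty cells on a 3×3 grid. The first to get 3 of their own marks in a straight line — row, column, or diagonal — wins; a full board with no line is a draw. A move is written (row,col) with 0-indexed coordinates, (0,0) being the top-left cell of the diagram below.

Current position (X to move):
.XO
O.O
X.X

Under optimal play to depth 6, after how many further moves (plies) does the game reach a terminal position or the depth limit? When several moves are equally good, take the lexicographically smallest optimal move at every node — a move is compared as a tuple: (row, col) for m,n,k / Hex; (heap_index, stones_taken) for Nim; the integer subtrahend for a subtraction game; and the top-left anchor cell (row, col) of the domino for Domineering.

p1 X@[.XO/O.O/X.X]: (0,0)[XXO/O.O/X.X]-1 (1,1)[.XO/OXO/X.X]+1* (2,1)[.XO/O.O/XXX]+1
p2 O@[.XO/OXO/X.X]: (0,0)[OXO/OXO/X.X]-1* (2,1)[.XO/OXO/XOX]-1
p3 X@[OXO/OXO/X.X]: (2,1)[OXO/OXO/XXX]+1*
p4 O@[OXO/OXO/XXX] terminal -1; root [.XO/O.O/X.X] d6

PV length from [.XO/O.O/X.X]: 3 plies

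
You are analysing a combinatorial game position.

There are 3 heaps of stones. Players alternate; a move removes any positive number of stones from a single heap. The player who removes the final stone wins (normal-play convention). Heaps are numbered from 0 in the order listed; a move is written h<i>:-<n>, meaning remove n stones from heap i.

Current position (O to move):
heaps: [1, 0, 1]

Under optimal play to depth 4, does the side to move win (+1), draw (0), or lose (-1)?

value((1,0,1), O) = -1

ply 1, O at (1,0,1) | h0:-1=-1→(0,0,1)*; h2:-1=-1→(1,0,0)
ply 2, X at (0,0,1) | h2:-1=+1→(0,0,0)*
ply 3: (0,0,0) is terminal -1 (O); from (1,0,1) depth 4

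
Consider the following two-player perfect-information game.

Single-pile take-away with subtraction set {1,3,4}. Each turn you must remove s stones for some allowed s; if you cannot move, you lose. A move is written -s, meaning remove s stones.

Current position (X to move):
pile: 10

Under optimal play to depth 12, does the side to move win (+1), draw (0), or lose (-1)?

value(10, X) = +1

ply 1, X at 10 | -1=+1→9*; -3=+1→7; -4=-1→6
ply 2, O at 9 | -1=-1→8*; -3=-1→6; -4=-1→5
ply 3, X at 8 | -1=+1→7*; -3=-1→5; -4=-1→4
ply 4, O at 7 | -1=-1→6*; -3=-1→4; -4=-1→3
ply 5, X at 6 | -1=-1→5; -3=-1→3; -4=+1→2*
ply 6, O at 2 | -1=-1→1*
ply 7, X at 1 | -1=+1→0*
ply 8: 0 is terminal -1 (O); from 10 depth 12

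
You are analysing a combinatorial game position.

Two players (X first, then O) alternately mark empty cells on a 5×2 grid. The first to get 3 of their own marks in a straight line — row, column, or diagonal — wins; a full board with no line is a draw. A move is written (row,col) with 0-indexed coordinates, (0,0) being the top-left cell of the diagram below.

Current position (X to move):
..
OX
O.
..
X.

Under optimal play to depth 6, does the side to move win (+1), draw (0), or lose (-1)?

value(../OX/O./../X., X) = -1

p1 X@[../OX/O./../X.]: (0,0)[X./OX/O./../X.]-1* (0,1)[.X/OX/O./../X.]-1 (2,1)[../OX/OX/../X.]-1 (3,0)[../OX/O./X./X.]-1 (3,1)[../OX/O./.X/X.]-1 (4,1)[../OX/O./../XX]-1
p2 O@[X./OX/O./../X.]: (0,1)[XO/OX/O./../X.]+0 (2,1)[X./OX/OO/../X.]+0 (3,0)[X./OX/O./O./X.]+1* (3,1)[X./OX/O./.O/X.]+0 (4,1)[X./OX/O./../XO]+0
p3 X@[X./OX/O./O./X.] terminal -1; root [../OX/O./../X.] d6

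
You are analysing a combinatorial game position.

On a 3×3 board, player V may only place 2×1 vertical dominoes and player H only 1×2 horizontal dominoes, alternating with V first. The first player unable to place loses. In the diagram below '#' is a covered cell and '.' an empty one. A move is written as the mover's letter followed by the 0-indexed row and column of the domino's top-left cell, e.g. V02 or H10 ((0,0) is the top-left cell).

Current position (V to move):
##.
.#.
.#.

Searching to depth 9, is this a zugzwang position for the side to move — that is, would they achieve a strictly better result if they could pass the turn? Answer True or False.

zugzwang(##./.#./.#., V) = False

ply 1, V at ##./.#./.#. | V02=+1→###/.##/.#.*; V10=+1→##./##./##.; V12=+1→##./.##/.##
ply 2: ###/.##/.#. is terminal -1 (H); from ##./.#./.#. depth 9
pass branch (H moves first from the same position):
  | ply 1: ##./.#./.#. is terminal -1 (H); from ##./.#./.#. depth 9
V moving scores +1; V passing scores +1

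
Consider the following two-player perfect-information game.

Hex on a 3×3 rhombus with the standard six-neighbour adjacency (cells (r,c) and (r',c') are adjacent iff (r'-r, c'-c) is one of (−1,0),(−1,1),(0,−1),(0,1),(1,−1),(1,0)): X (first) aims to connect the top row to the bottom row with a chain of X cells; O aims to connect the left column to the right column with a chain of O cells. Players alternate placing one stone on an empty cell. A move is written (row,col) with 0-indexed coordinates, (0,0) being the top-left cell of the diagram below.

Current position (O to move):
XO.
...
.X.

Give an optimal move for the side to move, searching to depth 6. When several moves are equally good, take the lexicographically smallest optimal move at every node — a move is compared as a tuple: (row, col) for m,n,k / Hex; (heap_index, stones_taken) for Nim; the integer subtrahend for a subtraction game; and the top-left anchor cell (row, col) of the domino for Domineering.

O's best at [XO./.../.X.]: (1,1)

p1 O@[XO./.../.X.]: (0,2)[XOO/.../.X.]-1 (1,0)[XO./O../.X.]-1 (1,1)[XO./.O./.X.]+1* (1,2)[XO./..O/.X.]-1 (2,0)[XO./.../OX.]-1 (2,2)[XO./.../.XO]-1
p2 X@[XO./.O./.X.]: (0,2)[XOX/.O./.X.]-1* (1,0)[XO./XO./.X.]-1 (1,2)[XO./.OX/.X.]-1 (2,0)[XO./.O./XX.]-1 (2,2)[XO./.O./.XX]-1
p3 O@[XOX/.O./.X.]: (1,0)[XOX/OO./.X.]-1 (1,2)[XOX/.OO/.X.]+1* (2,0)[XOX/.O./OX.]-1 (2,2)[XOX/.O./.XO]-1
p4 X@[XOX/.OO/.X.]: (1,0)[XOX/XOO/.X.]-1* (2,0)[XOX/.OO/XX.]-1 (2,2)[XOX/.OO/.XX]-1
p5 O@[XOX/XOO/.X.]: (2,0)[XOX/XOO/OX.]+1* (2,2)[XOX/XOO/.XO]-1
p6 X@[XOX/XOO/OX.] terminal -1; root [XO./.../.X.] d6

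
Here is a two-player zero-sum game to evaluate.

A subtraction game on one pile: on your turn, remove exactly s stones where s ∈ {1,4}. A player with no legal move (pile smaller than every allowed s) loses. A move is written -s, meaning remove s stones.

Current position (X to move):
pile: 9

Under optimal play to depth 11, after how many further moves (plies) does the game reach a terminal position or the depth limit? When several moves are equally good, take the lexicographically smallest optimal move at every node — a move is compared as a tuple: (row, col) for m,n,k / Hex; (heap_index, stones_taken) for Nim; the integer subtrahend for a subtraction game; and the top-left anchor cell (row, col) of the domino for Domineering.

PV length from [9]: 3 plies

[9] X move#1: -1:-1/8, -4:+1/5*
[5] O move#2: -1:-1/4*, -4:-1/1
[4] X move#3: -1:-1/3, -4:+1/0*
[0] end (terminal -1, O#4); searched 9 to 11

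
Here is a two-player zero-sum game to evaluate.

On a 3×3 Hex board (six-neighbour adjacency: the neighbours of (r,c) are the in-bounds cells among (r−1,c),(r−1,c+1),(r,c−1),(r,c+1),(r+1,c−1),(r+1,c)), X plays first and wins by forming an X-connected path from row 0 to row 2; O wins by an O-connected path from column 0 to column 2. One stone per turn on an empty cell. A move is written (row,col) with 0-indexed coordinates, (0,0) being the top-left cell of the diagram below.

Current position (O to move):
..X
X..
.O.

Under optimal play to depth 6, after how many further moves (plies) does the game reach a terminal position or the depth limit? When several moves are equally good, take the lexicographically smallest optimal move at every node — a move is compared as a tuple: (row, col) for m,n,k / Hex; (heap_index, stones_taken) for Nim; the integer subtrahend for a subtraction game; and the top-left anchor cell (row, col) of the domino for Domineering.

[..X/X../.O.] O move#1: (0,0):-1/O.X/X../.O., (0,1):-1/.OX/X../.O., (1,1):-1/..X/XO./.O., (1,2):-1/..X/X.O/.O., (2,0):+1/..X/X../OO.*, (2,2):-1/..X/X../.OO
[..X/X../OO.] X move#2: (0,0):-1/X.X/X../OO.*, (0,1):-1/.XX/X../OO., (1,1):-1/..X/XX./OO., (1,2):-1/..X/X.X/OO., (2,2):-1/..X/X../OOX
[X.X/X../OO.] O move#3: (0,1):+1/XOX/X../OO.*, (1,1):+1/X.X/XO./OO., (1,2):+1/X.X/X.O/OO., (2,2):+1/X.X/X../OOO
[XOX/X../OO.] X move#4: (1,1):-1/XOX/XX./OO.*, (1,2):-1/XOX/X.X/OO., (2,2):-1/XOX/X../OOX
[XOX/XX./OO.] O move#5: (1,2):+1/XOX/XXO/OO.*, (2,2):+1/XOX/XX./OOO
[XOX/XXO/OO.] end (terminal -1, X#6); searched ..X/X../.O. to 6

PV length from [..X/X../.O.]: 5 plies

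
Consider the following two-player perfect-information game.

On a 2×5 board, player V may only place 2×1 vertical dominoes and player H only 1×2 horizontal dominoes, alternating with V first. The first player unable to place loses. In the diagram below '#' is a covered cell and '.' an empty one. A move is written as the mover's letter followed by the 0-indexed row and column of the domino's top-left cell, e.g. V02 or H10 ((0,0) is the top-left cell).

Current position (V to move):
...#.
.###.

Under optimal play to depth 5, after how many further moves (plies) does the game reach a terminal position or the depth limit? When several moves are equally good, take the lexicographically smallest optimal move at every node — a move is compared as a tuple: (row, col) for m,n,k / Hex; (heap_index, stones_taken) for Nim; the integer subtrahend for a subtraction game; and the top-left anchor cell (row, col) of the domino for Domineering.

ply 1, V at ...#./.###. | V00=+1→#..#./####.*; V04=-1→...##/.####
ply 2, H at #..#./####. | H01=-1→####./####.*
ply 3, V at ####./####. | V04=+1→#####/#####*
ply 4: #####/##### is terminal -1 (H); from ...#./.###. depth 5

PV length from [...#./.###.]: 3 plies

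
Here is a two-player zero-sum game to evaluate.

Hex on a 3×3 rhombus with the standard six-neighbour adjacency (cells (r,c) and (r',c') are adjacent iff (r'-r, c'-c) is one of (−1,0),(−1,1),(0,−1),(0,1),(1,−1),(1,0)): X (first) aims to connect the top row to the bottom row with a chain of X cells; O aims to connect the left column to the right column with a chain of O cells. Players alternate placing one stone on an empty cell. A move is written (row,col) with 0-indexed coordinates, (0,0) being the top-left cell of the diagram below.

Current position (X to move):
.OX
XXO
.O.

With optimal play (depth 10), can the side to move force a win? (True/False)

X winning at [.OX/XXO/.O.]: True

[.OX/XXO/.O.] X move#1: (0,0):-1/XOX/XXO/.O., (2,0):+1/.OX/XXO/XO.*, (2,2):-1/.OX/XXO/.OX
[.OX/XXO/XO.] end (terminal -1, O#2); searched .OX/XXO/.O. to 10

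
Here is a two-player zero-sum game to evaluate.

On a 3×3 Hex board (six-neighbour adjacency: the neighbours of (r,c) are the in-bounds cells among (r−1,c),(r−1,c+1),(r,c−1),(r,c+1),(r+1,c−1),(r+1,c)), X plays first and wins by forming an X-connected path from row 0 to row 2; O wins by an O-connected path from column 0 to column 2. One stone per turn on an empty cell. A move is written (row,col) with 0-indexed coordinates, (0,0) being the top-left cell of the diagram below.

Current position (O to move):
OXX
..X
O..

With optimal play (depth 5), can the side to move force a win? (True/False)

p1 O@[OXX/..X/O..]: (1,0)[OXX/O.X/O..]-1* (1,1)[OXX/.OX/O..]-1 (2,1)[OXX/..X/OO.]-1 (2,2)[OXX/..X/O.O]-1
p2 X@[OXX/O.X/O..]: (1,1)[OXX/OXX/O..]+1* (2,1)[OXX/O.X/OX.]+1 (2,2)[OXX/O.X/O.X]+1
p3 O@[OXX/OXX/O..]: (2,1)[OXX/OXX/OO.]-1* (2,2)[OXX/OXX/O.O]-1
p4 X@[OXX/OXX/OO.]: (2,2)[OXX/OXX/OOX]+1*
p5 O@[OXX/OXX/OOX] terminal -1; root [OXX/..X/O..] d5

O winning at [OXX/..X/O..]: False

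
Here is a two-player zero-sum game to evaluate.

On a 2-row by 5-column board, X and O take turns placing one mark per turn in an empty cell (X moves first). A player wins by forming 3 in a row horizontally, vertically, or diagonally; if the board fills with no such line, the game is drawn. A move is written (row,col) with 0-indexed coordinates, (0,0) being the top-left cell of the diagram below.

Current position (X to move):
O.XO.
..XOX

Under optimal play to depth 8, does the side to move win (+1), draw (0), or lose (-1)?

value(O.XO./..XOX, X) = 0

p1 X@[O.XO./..XOX]: (0,1)[OXXO./..XOX]+0* (0,4)[O.XOX/..XOX]+0 (1,0)[O.XO./X.XOX]+0 (1,1)[O.XO./.XXOX]+0
p2 O@[OXXO./..XOX]: (0,4)[OXXOO/..XOX]+0* (1,0)[OXXO./O.XOX]+0 (1,1)[OXXO./.OXOX]+0
p3 X@[OXXOO/..XOX]: (1,0)[OXXOO/X.XOX]+0* (1,1)[OXXOO/.XXOX]+0
p4 O@[OXXOO/X.XOX]: (1,1)[OXXOO/XOXOX]+0*
p5 X@[OXXOO/XOXOX] terminal +0; root [O.XO./..XOX] d8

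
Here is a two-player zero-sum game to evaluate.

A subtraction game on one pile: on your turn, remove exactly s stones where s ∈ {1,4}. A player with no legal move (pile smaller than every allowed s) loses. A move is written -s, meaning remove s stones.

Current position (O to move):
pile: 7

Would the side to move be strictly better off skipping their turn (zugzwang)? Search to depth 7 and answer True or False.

zugzwang(7, O) = True

p1 O@[7]: -1[6]-1* -4[3]-1
p2 X@[6]: -1[5]+1* -4[2]+1
p3 O@[5]: -1[4]-1* -4[1]-1
p4 X@[4]: -1[3]-1 -4[0]+1*
p5 O@[0] terminal -1; root [7] d7
suppose O passes — search the same position with X to move:
pass> p1 X@[7]: -1[6]-1* -4[3]-1
pass> p2 O@[6]: -1[5]+1* -4[2]+1
pass> p3 X@[5]: -1[4]-1* -4[1]-1
pass> p4 O@[4]: -1[3]-1 -4[0]+1*
pass> p5 X@[0] terminal -1; root [7] d7
for O: play -1, pass +1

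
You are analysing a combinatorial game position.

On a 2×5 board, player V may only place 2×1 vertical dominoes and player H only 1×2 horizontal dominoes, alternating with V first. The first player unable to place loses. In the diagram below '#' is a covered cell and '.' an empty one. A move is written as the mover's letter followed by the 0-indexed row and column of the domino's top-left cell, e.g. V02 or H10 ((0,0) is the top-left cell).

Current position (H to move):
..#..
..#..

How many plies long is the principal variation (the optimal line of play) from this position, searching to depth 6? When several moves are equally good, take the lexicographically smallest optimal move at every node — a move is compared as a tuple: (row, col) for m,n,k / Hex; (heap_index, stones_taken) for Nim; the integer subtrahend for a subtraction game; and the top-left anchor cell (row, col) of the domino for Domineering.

[..#../..#..] H move#1: H00:-1/###../..#..*, H03:-1/..###/..#.., H10:-1/..#../###.., H13:-1/..#../..###
[###../..#..] V move#2: V03:+1/####./..##.*, V04:+1/###.#/..#.#
[####./..##.] H move#3: H10:-1/####./####.*
[####./####.] V move#4: V04:+1/#####/#####*
[#####/#####] end (terminal -1, H#5); searched ..#../..#.. to 6

PV length from [..#../..#..]: 4 plies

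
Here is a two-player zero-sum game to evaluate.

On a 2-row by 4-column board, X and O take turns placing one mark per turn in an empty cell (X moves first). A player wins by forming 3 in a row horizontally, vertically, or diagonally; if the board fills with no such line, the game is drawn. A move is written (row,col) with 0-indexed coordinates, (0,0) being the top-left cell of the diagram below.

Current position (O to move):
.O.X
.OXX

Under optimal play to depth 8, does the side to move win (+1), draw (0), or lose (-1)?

ply 1, O at .O.X/.OXX | (0,0)=+0→OO.X/.OXX*; (0,2)=+0→.OOX/.OXX; (1,0)=+0→.O.X/OOXX
ply 2, X at OO.X/.OXX | (0,2)=+0→OOXX/.OXX*; (1,0)=-1→OO.X/XOXX
ply 3, O at OOXX/.OXX | (1,0)=+0→OOXX/OOXX*
ply 4: OOXX/OOXX is terminal +0 (X); from .O.X/.OXX depth 8

value(.O.X/.OXX, O) = 0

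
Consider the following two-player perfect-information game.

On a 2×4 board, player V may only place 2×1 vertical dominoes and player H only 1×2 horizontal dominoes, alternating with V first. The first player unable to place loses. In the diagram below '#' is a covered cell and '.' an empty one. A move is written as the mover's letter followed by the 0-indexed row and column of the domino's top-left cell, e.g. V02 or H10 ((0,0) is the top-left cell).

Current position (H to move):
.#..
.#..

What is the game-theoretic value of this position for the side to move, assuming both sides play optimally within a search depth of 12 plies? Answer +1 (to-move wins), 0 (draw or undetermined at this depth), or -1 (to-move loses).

p1 H@[.#../.#..]: H02[.###/.#..]+1* H12[.#../.###]+1
p2 V@[.###/.#..]: V00[####/##..]-1*
p3 H@[####/##..]: H12[####/####]+1*
p4 V@[####/####] terminal -1; root [.#../.#..] d12

value(.#../.#.., H) = +1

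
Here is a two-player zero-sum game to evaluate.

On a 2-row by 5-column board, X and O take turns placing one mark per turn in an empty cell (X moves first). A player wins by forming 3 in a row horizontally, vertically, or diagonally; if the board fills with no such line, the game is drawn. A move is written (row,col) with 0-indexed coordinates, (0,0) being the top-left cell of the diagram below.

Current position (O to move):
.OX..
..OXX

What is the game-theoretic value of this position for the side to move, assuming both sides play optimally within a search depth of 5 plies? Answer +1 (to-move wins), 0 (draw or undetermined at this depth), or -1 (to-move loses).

value(.OX../..OXX, O) = 0

p1 O@[.OX../..OXX]: (0,0)[OOX../..OXX]+0* (0,3)[.OXO./..OXX]+0 (0,4)[.OX.O/..OXX]+0 (1,0)[.OX../O.OXX]+0 (1,1)[.OX../.OOXX]+0
p2 X@[OOX../..OXX]: (0,3)[OOXX./..OXX]+0* (0,4)[OOX.X/..OXX]+0 (1,0)[OOX../X.OXX]+0 (1,1)[OOX../.XOXX]+0
p3 O@[OOXX./..OXX]: (0,4)[OOXXO/..OXX]+0* (1,0)[OOXX./O.OXX]-1 (1,1)[OOXX./.OOXX]-1
p4 X@[OOXXO/..OXX]: (1,0)[OOXXO/X.OXX]+0* (1,1)[OOXXO/.XOXX]+0
p5 O@[OOXXO/X.OXX]: (1,1)[OOXXO/XOOXX]+0*
p6 X@[OOXXO/XOOXX] terminal +0; root [.OX../..OXX] d5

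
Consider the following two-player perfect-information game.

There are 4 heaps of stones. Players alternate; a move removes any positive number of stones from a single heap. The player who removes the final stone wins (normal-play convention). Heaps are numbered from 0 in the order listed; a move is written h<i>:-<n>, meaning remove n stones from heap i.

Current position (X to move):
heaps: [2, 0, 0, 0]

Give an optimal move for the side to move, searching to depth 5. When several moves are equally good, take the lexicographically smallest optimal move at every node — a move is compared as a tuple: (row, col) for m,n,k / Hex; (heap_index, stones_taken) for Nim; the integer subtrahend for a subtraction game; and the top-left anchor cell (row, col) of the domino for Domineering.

[(2,0,0,0)] X move#1: h0:-1:-1/(1,0,0,0), h0:-2:+1/(0,0,0,0)*
[(0,0,0,0)] end (terminal -1, O#2); searched (2,0,0,0) to 5

X's best at [(2,0,0,0)]: h0:-2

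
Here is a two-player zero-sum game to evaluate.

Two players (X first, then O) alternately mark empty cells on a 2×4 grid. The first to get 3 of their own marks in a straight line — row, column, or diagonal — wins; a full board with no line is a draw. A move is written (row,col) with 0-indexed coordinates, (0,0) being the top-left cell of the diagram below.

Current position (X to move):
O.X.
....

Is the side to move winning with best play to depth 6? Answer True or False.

p1 X@[O.X./....]: (0,1)[OXX./....]+0* (0,3)[O.XX/....]+0 (1,0)[O.X./X...]+0 (1,1)[O.X./.X..]+0 (1,2)[O.X./..X.]+0 (1,3)[O.X./...X]+0
p2 O@[OXX./....]: (0,3)[OXXO/....]+0* (1,0)[OXX./O...]-1 (1,1)[OXX./.O..]-1 (1,2)[OXX./..O.]-1 (1,3)[OXX./...O]-1
p3 X@[OXXO/....]: (1,0)[OXXO/X...]+0* (1,1)[OXXO/.X..]+0 (1,2)[OXXO/..X.]+0 (1,3)[OXXO/...X]+0
p4 O@[OXXO/X...]: (1,1)[OXXO/XO..]+0* (1,2)[OXXO/X.O.]+0 (1,3)[OXXO/X..O]+0
p5 X@[OXXO/XO..]: (1,2)[OXXO/XOX.]+0* (1,3)[OXXO/XO.X]+0
p6 O@[OXXO/XOX.]: (1,3)[OXXO/XOXO]+0*
p7 X@[OXXO/XOXO] terminal +0; root [O.X./....] d6

X winning at [O.X./....]: False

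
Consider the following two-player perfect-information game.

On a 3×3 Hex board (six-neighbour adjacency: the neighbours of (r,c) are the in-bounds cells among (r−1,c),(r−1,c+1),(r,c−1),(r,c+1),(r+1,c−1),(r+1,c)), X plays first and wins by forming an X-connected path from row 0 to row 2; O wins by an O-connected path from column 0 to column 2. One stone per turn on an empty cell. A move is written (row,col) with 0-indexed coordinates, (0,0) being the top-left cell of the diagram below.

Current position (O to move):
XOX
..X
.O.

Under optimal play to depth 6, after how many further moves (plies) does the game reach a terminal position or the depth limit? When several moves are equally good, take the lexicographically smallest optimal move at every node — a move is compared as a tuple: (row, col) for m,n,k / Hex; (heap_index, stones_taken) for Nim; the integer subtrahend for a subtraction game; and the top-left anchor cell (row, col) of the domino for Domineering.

ply 1, O at XOX/..X/.O. | (1,0)=-1→XOX/O.X/.O.*; (1,1)=-1→XOX/.OX/.O.; (2,0)=-1→XOX/..X/OO.; (2,2)=-1→XOX/..X/.OO
ply 2, X at XOX/O.X/.O. | (1,1)=+1→XOX/OXX/.O.*; (2,0)=+1→XOX/O.X/XO.; (2,2)=+1→XOX/O.X/.OX
ply 3, O at XOX/OXX/.O. | (2,0)=-1→XOX/OXX/OO.*; (2,2)=-1→XOX/OXX/.OO
ply 4, X at XOX/OXX/OO. | (2,2)=+1→XOX/OXX/OOX*
ply 5: XOX/OXX/OOX is terminal -1 (O); from XOX/..X/.O. depth 6

PV length from [XOX/..X/.O.]: 4 plies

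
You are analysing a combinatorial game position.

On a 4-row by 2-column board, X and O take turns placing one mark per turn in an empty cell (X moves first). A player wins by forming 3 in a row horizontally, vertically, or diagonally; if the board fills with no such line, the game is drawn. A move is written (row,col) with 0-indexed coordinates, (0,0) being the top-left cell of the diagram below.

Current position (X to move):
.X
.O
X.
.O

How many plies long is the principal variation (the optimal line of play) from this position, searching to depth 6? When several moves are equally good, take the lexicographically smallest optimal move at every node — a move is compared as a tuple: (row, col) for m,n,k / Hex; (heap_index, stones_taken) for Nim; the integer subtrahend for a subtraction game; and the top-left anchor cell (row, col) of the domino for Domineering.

ply 1, X at .X/.O/X./.O | (0,0)=-1→XX/.O/X./.O; (1,0)=-1→.X/XO/X./.O; (2,1)=+0→.X/.O/XX/.O*; (3,0)=-1→.X/.O/X./XO
ply 2, O at .X/.O/XX/.O | (0,0)=+0→OX/.O/XX/.O*; (1,0)=+0→.X/OO/XX/.O; (3,0)=+0→.X/.O/XX/OO
ply 3, X at OX/.O/XX/.O | (1,0)=+0→OX/XO/XX/.O*; (3,0)=+0→OX/.O/XX/XO
ply 4, O at OX/XO/XX/.O | (3,0)=+0→OX/XO/XX/OO*
ply 5: OX/XO/XX/OO is terminal +0 (X); from .X/.O/X./.O depth 6

PV length from [.X/.O/X./.O]: 4 plies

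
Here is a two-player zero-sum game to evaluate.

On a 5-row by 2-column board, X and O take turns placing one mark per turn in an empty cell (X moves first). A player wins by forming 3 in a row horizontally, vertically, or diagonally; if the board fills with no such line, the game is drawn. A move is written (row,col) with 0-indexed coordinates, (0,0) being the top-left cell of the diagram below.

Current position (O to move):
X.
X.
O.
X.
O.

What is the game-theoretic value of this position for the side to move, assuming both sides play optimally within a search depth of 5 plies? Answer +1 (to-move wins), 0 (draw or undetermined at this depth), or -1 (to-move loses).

value(X./X./O./X./O., O) = 0

[X./X./O./X./O.] O move#1: (0,1):+0/XO/X./O./X./O.*, (1,1):+0/X./XO/O./X./O., (2,1):+0/X./X./OO/X./O., (3,1):+0/X./X./O./XO/O., (4,1):+0/X./X./O./X./OO
[XO/X./O./X./O.] X move#2: (1,1):+0/XO/XX/O./X./O.*, (2,1):+0/XO/X./OX/X./O., (3,1):+0/XO/X./O./XX/O., (4,1):+0/XO/X./O./X./OX
[XO/XX/O./X./O.] O move#3: (2,1):+0/XO/XX/OO/X./O.*, (3,1):+0/XO/XX/O./XO/O., (4,1):+0/XO/XX/O./X./OO
[XO/XX/OO/X./O.] X move#4: (3,1):+0/XO/XX/OO/XX/O.*, (4,1):+0/XO/XX/OO/X./OX
[XO/XX/OO/XX/O.] O move#5: (4,1):+0/XO/XX/OO/XX/OO*
[XO/XX/OO/XX/OO] end (terminal +0, X#6); searched X./X./O./X./O. to 5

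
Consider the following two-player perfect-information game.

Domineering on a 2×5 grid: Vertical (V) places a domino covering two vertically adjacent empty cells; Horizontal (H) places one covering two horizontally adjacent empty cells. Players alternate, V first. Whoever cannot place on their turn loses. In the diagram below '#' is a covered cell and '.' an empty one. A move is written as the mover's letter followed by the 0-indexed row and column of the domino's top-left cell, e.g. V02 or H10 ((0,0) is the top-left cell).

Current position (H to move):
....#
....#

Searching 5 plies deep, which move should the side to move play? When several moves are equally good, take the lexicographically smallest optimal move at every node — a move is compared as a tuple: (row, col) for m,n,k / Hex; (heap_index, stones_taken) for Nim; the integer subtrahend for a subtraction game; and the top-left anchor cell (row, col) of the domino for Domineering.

ply 1, H at ....#/....# | H00=-1→##..#/....#; H01=+1→.##.#/....#*; H02=-1→..###/....#; H10=-1→....#/##..#; H11=+1→....#/.##.#; H12=-1→....#/..###
ply 2, V at .##.#/....# | V00=-1→###.#/#...#*; V03=-1→.####/...##
ply 3, H at ###.#/#...# | H11=-1→###.#/###.#; H12=+1→###.#/#.###*
ply 4: ###.#/#.### is terminal -1 (V); from ....#/....# depth 5

H's best at [....#/....#]: H01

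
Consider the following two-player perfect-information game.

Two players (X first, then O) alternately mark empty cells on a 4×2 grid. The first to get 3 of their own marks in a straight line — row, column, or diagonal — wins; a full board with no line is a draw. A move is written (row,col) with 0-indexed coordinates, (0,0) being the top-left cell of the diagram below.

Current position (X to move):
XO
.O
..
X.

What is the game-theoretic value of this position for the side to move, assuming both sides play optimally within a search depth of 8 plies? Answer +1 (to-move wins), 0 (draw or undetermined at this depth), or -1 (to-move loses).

ply 1, X at XO/.O/../X. | (1,0)=-1→XO/XO/../X.; (2,0)=-1→XO/.O/X./X.; (2,1)=+0→XO/.O/.X/X.*; (3,1)=-1→XO/.O/../XX
ply 2, O at XO/.O/.X/X. | (1,0)=+0→XO/OO/.X/X.*; (2,0)=+0→XO/.O/OX/X.; (3,1)=+0→XO/.O/.X/XO
ply 3, X at XO/OO/.X/X. | (2,0)=+0→XO/OO/XX/X.*; (3,1)=+0→XO/OO/.X/XX
ply 4, O at XO/OO/XX/X. | (3,1)=+0→XO/OO/XX/XO*
ply 5: XO/OO/XX/XO is terminal +0 (X); from XO/.O/../X. depth 8

value(XO/.O/../X., X) = 0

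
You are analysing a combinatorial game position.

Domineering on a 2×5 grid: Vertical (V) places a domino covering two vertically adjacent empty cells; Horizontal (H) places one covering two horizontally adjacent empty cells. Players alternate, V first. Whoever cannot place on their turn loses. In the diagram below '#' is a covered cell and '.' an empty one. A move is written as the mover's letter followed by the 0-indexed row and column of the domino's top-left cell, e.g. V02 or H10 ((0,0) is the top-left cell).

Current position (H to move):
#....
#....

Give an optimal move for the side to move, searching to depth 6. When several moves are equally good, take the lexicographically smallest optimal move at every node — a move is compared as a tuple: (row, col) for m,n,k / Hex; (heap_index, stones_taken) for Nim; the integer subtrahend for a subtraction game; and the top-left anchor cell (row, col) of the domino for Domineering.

H's best at [#..../#....]: H02

p1 H@[#..../#....]: H01[###../#....]-1 H02[#.##./#....]+1* H03[#..##/#....]-1 H11[#..../###..]-1 H12[#..../#.##.]+1 H13[#..../#..##]-1
p2 V@[#.##./#....]: V01[####./##...]-1* V04[#.###/#...#]-1
p3 H@[####./##...]: H12[####./####.]-1 H13[####./##.##]+1*
p4 V@[####./##.##] terminal -1; root [#..../#....] d6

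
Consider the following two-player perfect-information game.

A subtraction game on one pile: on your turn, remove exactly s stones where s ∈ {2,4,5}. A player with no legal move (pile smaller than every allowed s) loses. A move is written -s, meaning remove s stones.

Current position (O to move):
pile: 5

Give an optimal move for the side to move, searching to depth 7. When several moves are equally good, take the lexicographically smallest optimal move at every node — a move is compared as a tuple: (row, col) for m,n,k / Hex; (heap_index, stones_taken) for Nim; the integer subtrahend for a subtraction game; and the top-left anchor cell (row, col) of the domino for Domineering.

[5] O move#1: -2:-1/3, -4:+1/1*, -5:+1/0
[1] end (terminal -1, X#2); searched 5 to 7

O's best at [5]: -4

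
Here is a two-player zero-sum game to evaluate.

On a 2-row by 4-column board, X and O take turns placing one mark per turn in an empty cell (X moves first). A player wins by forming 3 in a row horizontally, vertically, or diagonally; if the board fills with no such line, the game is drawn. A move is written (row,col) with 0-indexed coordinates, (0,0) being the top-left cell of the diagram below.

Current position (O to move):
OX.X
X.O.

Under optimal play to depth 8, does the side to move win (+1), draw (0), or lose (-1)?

[OX.X/X.O.] O move#1: (0,2):+0/OXOX/X.O.*, (1,1):-1/OX.X/XOO., (1,3):-1/OX.X/X.OO
[OXOX/X.O.] X move#2: (1,1):+0/OXOX/XXO.*, (1,3):+0/OXOX/X.OX
[OXOX/XXO.] O move#3: (1,3):+0/OXOX/XXOO*
[OXOX/XXOO] end (terminal +0, X#4); searched OX.X/X.O. to 8

value(OX.X/X.O., O) = 0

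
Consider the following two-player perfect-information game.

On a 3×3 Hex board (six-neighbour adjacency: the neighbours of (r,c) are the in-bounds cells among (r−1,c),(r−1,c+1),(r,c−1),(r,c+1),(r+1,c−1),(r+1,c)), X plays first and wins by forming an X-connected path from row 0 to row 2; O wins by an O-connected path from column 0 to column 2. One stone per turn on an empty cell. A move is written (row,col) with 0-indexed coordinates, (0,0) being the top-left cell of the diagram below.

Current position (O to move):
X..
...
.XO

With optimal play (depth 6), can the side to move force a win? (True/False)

O winning at [X../.../.XO]: True

ply 1, O at X../.../.XO | (0,1)=-1→XO./.../.XO; (0,2)=-1→X.O/.../.XO; (1,0)=-1→X../O../.XO; (1,1)=+1→X../.O./.XO*; (1,2)=-1→X../..O/.XO; (2,0)=-1→X../.../OXO
ply 2, X at X../.O./.XO | (0,1)=-1→XX./.O./.XO*; (0,2)=-1→X.X/.O./.XO; (1,0)=-1→X../XO./.XO; (1,2)=-1→X../.OX/.XO; (2,0)=-1→X../.O./XXO
ply 3, O at XX./.O./.XO | (0,2)=+1→XXO/.O./.XO*; (1,0)=+1→XX./OO./.XO; (1,2)=+1→XX./.OO/.XO; (2,0)=+1→XX./.O./OXO
ply 4, X at XXO/.O./.XO | (1,0)=-1→XXO/XO./.XO*; (1,2)=-1→XXO/.OX/.XO; (2,0)=-1→XXO/.O./XXO
ply 5, O at XXO/XO./.XO | (1,2)=-1→XXO/XOO/.XO; (2,0)=+1→XXO/XO./OXO*
ply 6: XXO/XO./OXO is terminal -1 (X); from X../.../.XO depth 6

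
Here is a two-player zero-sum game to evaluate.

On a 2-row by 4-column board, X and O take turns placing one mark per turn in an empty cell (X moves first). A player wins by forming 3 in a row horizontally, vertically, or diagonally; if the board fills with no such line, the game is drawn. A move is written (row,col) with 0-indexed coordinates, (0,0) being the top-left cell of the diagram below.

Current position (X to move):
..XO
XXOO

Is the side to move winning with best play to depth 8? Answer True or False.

X winning at [..XO/XXOO]: False

p1 X@[..XO/XXOO]: (0,0)[X.XO/XXOO]+0* (0,1)[.XXO/XXOO]+0
p2 O@[X.XO/XXOO]: (0,1)[XOXO/XXOO]+0*
p3 X@[XOXO/XXOO] terminal +0; root [..XO/XXOO] d8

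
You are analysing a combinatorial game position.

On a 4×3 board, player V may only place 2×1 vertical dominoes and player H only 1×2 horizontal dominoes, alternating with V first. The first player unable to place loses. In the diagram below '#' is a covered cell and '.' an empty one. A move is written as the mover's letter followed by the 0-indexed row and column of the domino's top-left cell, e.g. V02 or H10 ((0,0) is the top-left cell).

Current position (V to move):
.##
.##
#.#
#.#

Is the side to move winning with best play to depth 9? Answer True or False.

V winning at [.##/.##/#.#/#.#]: True

p1 V@[.##/.##/#.#/#.#]: V00[###/###/#.#/#.#]+1* V21[.##/.##/###/###]+1
p2 H@[###/###/#.#/#.#] terminal -1; root [.##/.##/#.#/#.#] d9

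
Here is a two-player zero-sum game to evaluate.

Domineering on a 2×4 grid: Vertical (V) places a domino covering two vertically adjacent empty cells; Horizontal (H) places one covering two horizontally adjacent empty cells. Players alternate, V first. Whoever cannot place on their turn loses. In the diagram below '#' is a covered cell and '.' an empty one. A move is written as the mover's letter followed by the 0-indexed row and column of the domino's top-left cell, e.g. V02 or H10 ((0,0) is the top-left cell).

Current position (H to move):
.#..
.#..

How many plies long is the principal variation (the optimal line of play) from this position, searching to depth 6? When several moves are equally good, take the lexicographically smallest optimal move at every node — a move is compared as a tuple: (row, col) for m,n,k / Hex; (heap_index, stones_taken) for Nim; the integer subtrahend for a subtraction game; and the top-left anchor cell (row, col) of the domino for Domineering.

p1 H@[.#../.#..]: H02[.###/.#..]+1* H12[.#../.###]+1
p2 V@[.###/.#..]: V00[####/##..]-1*
p3 H@[####/##..]: H12[####/####]+1*
p4 V@[####/####] terminal -1; root [.#../.#..] d6

PV length from [.#../.#..]: 3 plies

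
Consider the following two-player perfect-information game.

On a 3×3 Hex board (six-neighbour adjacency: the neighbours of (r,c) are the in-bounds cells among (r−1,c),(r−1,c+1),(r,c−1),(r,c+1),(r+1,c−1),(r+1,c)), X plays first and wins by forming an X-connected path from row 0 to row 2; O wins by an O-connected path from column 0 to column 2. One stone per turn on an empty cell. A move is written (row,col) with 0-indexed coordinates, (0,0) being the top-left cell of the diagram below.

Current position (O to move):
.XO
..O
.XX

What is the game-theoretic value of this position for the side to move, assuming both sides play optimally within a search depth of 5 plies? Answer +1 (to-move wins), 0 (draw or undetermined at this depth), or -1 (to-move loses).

value(.XO/..O/.XX, O) = +1

p1 O@[.XO/..O/.XX]: (0,0)[OXO/..O/.XX]-1 (1,0)[.XO/O.O/.XX]-1 (1,1)[.XO/.OO/.XX]+1* (2,0)[.XO/..O/OXX]-1
p2 X@[.XO/.OO/.XX]: (0,0)[XXO/.OO/.XX]-1* (1,0)[.XO/XOO/.XX]-1 (2,0)[.XO/.OO/XXX]-1
p3 O@[XXO/.OO/.XX]: (1,0)[XXO/OOO/.XX]+1* (2,0)[XXO/.OO/OXX]+1
p4 X@[XXO/OOO/.XX] terminal -1; root [.XO/..O/.XX] d5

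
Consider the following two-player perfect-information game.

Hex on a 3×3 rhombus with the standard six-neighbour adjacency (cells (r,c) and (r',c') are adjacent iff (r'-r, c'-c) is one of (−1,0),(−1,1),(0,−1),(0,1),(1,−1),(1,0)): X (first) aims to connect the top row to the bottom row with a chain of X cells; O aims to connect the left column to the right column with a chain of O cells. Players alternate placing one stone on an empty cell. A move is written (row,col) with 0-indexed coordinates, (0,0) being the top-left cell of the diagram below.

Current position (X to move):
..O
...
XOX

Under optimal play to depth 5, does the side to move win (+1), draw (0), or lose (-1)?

[..O/.../XOX] X move#1: (0,0):-1/X.O/.../XOX, (0,1):+1/.XO/.../XOX*, (1,0):+1/..O/X../XOX, (1,1):-1/..O/.X./XOX, (1,2):-1/..O/..X/XOX
[.XO/.../XOX] O move#2: (0,0):-1/OXO/.../XOX*, (1,0):-1/.XO/O../XOX, (1,1):-1/.XO/.O./XOX, (1,2):-1/.XO/..O/XOX
[OXO/.../XOX] X move#3: (1,0):+1/OXO/X../XOX*, (1,1):+1/OXO/.X./XOX, (1,2):+1/OXO/..X/XOX
[OXO/X../XOX] end (terminal -1, O#4); searched ..O/.../XOX to 5

value(..O/.../XOX, X) = +1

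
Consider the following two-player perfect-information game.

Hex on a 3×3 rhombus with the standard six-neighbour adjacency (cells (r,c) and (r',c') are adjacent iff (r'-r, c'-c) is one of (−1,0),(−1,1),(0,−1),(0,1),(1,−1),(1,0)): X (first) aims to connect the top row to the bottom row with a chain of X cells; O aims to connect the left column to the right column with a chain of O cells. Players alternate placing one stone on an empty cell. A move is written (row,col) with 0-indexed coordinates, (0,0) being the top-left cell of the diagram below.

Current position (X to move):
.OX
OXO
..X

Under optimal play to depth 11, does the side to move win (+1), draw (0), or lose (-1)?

value(.OX/OXO/..X, X) = +1

p1 X@[.OX/OXO/..X]: (0,0)[XOX/OXO/..X]+1* (2,0)[.OX/OXO/X.X]+1 (2,1)[.OX/OXO/.XX]+1
p2 O@[XOX/OXO/..X]: (2,0)[XOX/OXO/O.X]-1* (2,1)[XOX/OXO/.OX]-1
p3 X@[XOX/OXO/O.X]: (2,1)[XOX/OXO/OXX]+1*
p4 O@[XOX/OXO/OXX] terminal -1; root [.OX/OXO/..X] d11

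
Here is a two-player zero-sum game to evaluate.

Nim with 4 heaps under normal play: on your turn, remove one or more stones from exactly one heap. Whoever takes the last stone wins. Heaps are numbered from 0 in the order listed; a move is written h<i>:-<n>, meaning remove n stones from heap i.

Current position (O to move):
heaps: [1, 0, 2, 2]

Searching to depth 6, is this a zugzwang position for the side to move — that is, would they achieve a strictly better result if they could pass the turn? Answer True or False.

zugzwang((1,0,2,2), O) = False

p1 O@[(1,0,2,2)]: h0:-1[(0,0,2,2)]+1* h2:-1[(1,0,1,2)]-1 h2:-2[(1,0,0,2)]-1 h3:-1[(1,0,2,1)]-1 h3:-2[(1,0,2,0)]-1
p2 X@[(0,0,2,2)]: h2:-1[(0,0,1,2)]-1* h2:-2[(0,0,0,2)]-1 h3:-1[(0,0,2,1)]-1 h3:-2[(0,0,2,0)]-1
p3 O@[(0,0,1,2)]: h2:-1[(0,0,0,2)]-1 h3:-1[(0,0,1,1)]+1* h3:-2[(0,0,1,0)]-1
p4 X@[(0,0,1,1)]: h2:-1[(0,0,0,1)]-1* h3:-1[(0,0,1,0)]-1
p5 O@[(0,0,0,1)]: h3:-1[(0,0,0,0)]+1*
p6 X@[(0,0,0,0)] terminal -1; root [(1,0,2,2)] d6
suppose O passes — search the same position with X to move:
pass> p1 X@[(1,0,2,2)]: h0:-1[(0,0,2,2)]+1* h2:-1[(1,0,1,2)]-1 h2:-2[(1,0,0,2)]-1 h3:-1[(1,0,2,1)]-1 h3:-2[(1,0,2,0)]-1
pass> p2 O@[(0,0,2,2)]: h2:-1[(0,0,1,2)]-1* h2:-2[(0,0,0,2)]-1 h3:-1[(0,0,2,1)]-1 h3:-2[(0,0,2,0)]-1
pass> p3 X@[(0,0,1,2)]: h2:-1[(0,0,0,2)]-1 h3:-1[(0,0,1,1)]+1* h3:-2[(0,0,1,0)]-1
pass> p4 O@[(0,0,1,1)]: h2:-1[(0,0,0,1)]-1* h3:-1[(0,0,1,0)]-1
pass> p5 X@[(0,0,0,1)]: h3:-1[(0,0,0,0)]+1*
pass> p6 O@[(0,0,0,0)] terminal -1; root [(1,0,2,2)] d6
for O: play +1, pass -1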